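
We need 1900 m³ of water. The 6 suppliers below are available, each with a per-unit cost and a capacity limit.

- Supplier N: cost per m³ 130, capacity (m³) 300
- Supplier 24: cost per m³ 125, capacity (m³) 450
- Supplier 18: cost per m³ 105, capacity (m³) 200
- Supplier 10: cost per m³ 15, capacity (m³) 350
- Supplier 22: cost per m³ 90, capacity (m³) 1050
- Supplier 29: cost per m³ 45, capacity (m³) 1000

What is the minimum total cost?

99750

Use suppliers in increasing cost order.
Supplier 10 at 15: take all 350 m³ → 1550 still needed.
Take 1000 from Supplier 29 at 45 → need 550 more.
Take 550 from Supplier 22 at 90 to finish.
Supplier 18, Supplier 24, Supplier N: unused.
Cost = 350×15 + 1000×45 + 550×90 = 99750.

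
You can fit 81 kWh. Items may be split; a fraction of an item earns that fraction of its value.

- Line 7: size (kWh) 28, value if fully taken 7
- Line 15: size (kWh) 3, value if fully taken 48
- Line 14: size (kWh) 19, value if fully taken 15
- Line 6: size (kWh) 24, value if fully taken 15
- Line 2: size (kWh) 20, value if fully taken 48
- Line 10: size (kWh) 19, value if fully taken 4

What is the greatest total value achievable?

Sort by value density: Line 15 48/3≈16, Line 2 48/20≈2.4, Line 14 15/19≈0.789, Line 6 15/24≈0.625, Line 7 7/28≈0.25, Line 10 4/19≈0.211.
All 3 kWh of Line 15 fit (value 48) ; 78 remain.
Take all of Line 2 (20 kWh, value 48) ; 58 kWh left.
Line 14: take in full, 19 kWh for value 15 ; 39 left.
All 24 kWh of Line 6 fit (value 15) ; 15 remain.
Fill the last 15 kWh with part of Line 7: 15/28 of it earns 3.75.
Total value = 129.75.

129.75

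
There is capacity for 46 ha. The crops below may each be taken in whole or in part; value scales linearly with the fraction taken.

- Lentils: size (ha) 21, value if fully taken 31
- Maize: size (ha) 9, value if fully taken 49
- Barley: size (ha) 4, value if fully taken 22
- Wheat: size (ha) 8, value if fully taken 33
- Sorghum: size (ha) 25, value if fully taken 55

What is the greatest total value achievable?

Rank by value-to-size ratio: Barley 22/4≈5.5, Maize 49/9≈5.44, Wheat 33/8≈4.12, Sorghum 55/25≈2.2, Lentils 31/21≈1.48.
Take all of Barley (4 ha, value 22) — 42 ha left.
Take all of Maize (9 ha, value 49) — 33 ha left.
Take all of Wheat (8 ha, value 33) — 25 ha left.
Take all of Sorghum (25 ha, value 55) — 0 ha left.
Total value = 159.

159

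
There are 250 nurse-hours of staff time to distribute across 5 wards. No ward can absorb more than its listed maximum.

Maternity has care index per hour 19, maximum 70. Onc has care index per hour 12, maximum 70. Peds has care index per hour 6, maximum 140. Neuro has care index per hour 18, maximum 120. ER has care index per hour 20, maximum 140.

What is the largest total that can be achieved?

Rank by care index per hour: ER 20 > Maternity 19 > Neuro 18 > Onc 12 > Peds 6.
ER: +140 to 140 (cap) → 110 left.
Give Maternity 70 to hit its cap of 70 → 40 left.
Neuro: +40 (room for 120) → 40. Pool exhausted.
Total = 19×70 + 18×40 + 20×140 = 4850.

4850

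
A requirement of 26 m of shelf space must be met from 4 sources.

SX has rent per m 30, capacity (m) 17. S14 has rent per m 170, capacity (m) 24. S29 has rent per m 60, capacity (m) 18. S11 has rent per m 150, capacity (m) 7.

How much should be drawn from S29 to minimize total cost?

Use sources in increasing cost order.
SX at 30: take all 17 m — 9 still needed.
S29 at 60: take 9 of its 18 — requirement met.
S11, S14: unused.

9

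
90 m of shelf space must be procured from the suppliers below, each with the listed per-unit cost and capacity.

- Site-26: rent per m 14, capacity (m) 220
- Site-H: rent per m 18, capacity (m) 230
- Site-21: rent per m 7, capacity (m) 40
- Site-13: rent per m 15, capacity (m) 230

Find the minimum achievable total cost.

Cheapest first:
Site-21 at 7: take all 40 m — 50 still needed.
Site-26 at 14: take 50 of its 220 — requirement met.
Site-13, Site-H: unused.
Cost = 40×7 + 50×14 = 980.

980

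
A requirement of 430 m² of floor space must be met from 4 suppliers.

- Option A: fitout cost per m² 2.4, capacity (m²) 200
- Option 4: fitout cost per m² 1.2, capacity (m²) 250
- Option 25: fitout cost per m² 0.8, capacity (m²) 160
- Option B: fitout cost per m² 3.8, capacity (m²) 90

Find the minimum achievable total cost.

Cheapest first:
Take 160 from Option 25 at 0.8 → need 270 more.
Take 250 from Option 4 at 1.2 → need 20 more.
Option A at 2.4: take 20 of its 200 → requirement met.
Option B: unused.
Cost = 160×0.8 + 250×1.2 + 20×2.4 = 476.

476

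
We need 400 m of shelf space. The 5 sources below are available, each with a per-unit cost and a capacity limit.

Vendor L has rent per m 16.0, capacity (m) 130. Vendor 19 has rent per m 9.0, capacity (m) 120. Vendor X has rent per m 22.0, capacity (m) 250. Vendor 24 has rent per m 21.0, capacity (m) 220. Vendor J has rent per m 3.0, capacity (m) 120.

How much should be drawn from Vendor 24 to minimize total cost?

30

Cheapest first:
Vendor J (3.0): use full 120 ; 280 m to go.
Vendor 19 (9.0): use full 120 ; 160 m to go.
Take 130 from Vendor L at 16.0 ; need 30 more.
Vendor 24 at 21.0: take 30 of its 220 ; requirement met.
Vendor X: unused.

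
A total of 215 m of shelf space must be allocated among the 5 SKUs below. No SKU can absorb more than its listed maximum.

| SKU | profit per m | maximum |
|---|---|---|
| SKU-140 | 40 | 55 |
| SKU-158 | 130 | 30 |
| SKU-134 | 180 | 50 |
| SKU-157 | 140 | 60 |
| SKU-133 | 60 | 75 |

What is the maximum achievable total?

25800

Order the SKUs by profit per m: SKU-134 180 > SKU-157 140 > SKU-158 130 > SKU-133 60 > SKU-140 40.
SKU-134: +50 to 50 (cap) ; 165 left.
SKU-157: +60 to 60 (cap) ; 105 left.
SKU-158 takes 30 to reach its cap of 30 ; 75 left.
SKU-133 takes 75 to reach its cap of 75 ; 0 left.
Total = 130×30 + 180×50 + 140×60 + 60×75 = 25800.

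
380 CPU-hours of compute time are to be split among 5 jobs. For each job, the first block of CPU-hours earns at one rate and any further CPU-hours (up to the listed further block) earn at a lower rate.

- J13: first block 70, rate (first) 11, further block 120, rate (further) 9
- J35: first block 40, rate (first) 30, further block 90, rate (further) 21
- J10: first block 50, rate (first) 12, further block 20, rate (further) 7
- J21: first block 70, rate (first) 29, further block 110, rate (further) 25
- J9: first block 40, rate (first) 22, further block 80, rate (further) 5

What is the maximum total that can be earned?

9110

Treat each block as its own option and order by rate: J35/first 30 > J21/first 29 > J21/second 25 > J9/first 22 > J35/second 21 > J10/first 12 > J13/first 11 > J13/second 9 > J10/second 7 > J9/second 5.
Fill J35 first block (40 at 30) ; 340 left.
Fill J21 first block (70 at 29) ; 270 left.
J21/second (25): +110 ; 160 left.
J9/first (22): +40 ; 120 left.
Fill J35 second block (90 at 21) ; 30 left.
30 remain; put them into J10 first at 12.
Total = 30×40 + 29×70 + 25×110 + 22×40 + 21×90 + 12×30 = 9110.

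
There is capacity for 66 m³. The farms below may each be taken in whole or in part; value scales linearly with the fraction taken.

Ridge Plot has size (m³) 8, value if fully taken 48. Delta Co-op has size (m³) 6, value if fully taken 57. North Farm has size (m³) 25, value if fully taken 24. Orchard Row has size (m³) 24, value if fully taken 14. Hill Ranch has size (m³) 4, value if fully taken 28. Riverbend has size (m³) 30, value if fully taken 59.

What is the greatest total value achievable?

Rank by value-to-size ratio: Delta Co-op 57/6≈9.5, Hill Ranch 28/4≈7, Ridge Plot 48/8≈6, Riverbend 59/30≈1.97, North Farm 24/25≈0.96, Orchard Row 14/24≈0.583.
Delta Co-op: take in full, 6 m³ for value 57 → 60 left.
Take all of Hill Ranch (4 m³, value 28) → 56 m³ left.
All 8 m³ of Ridge Plot fit (value 48) → 48 remain.
Take all of Riverbend (30 m³, value 59) → 18 m³ left.
Only 18 m³ remain; take 18/25 of North Farm for value 24×18/25 = 17.28.
Total value = 209.28.

209.28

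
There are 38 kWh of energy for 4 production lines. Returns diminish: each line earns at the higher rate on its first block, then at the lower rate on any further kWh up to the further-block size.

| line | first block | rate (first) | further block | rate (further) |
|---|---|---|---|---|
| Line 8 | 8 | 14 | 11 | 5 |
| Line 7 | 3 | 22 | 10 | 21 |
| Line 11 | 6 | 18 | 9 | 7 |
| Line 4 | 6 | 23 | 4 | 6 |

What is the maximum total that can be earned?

669

Treat each block as its own option and order by rate: Line 4/T1 23 > Line 7/T1 22 > Line 7/T2 21 > Line 11/T1 18 > Line 8/T1 14 > Line 11/T2 7 > Line 4/T2 6 > Line 8/T2 5.
Fill Line 4 T1 block (6 at 23) — 32 left.
Line 7/T1 (22): +3 — 29 left.
Fill Line 7 T2 block (10 at 21) — 19 left.
Line 11 T1 at 18: fill all 6 — 13 left.
Fill Line 8 T1 block (8 at 14) — 5 left.
Line 11/T2: +5 of 9 at 7; pool empty.
Total = 23×6 + 22×3 + 21×10 + 18×6 + 14×8 + 7×5 = 669.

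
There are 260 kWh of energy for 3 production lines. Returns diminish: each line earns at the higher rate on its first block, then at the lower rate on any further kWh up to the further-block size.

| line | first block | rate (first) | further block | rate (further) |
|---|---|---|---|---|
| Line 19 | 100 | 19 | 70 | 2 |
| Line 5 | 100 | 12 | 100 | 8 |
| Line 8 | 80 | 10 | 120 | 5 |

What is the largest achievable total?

3700

Rank every tier by rate: Line 19/T1 19 > Line 5/T1 12 > Line 8/T1 10 > Line 5/T2 8 > Line 8/T2 5 > Line 19/T2 2.
Fill Line 19 T1 block (100 at 19) ; 160 left.
Fill Line 5 T1 block (100 at 12) ; 60 left.
Line 8 T1 at 10: only 60 left, fill 60.
Total = 19×100 + 12×100 + 10×60 = 3700.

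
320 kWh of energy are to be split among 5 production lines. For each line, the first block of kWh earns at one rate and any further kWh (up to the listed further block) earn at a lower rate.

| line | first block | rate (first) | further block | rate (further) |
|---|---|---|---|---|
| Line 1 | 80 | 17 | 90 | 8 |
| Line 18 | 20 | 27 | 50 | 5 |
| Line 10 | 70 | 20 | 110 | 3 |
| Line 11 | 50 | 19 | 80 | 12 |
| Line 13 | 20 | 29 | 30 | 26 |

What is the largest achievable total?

6210

Treat each block as its own option and order by rate: Line 13/T1 29 > Line 18/T1 27 > Line 13/T2 26 > Line 10/T1 20 > Line 11/T1 19 > Line 1/T1 17 > Line 11/T2 12 > Line 1/T2 8 > Line 18/T2 5 > Line 10/T2 3.
Fill Line 13 T1 block (20 at 29) → 300 left.
Line 18/T1 (27): +20 → 280 left.
Line 13/T2 (26): +30 → 250 left.
Fill Line 10 T1 block (70 at 20) → 180 left.
Line 11/T1 (19): +50 → 130 left.
Fill Line 1 T1 block (80 at 17) → 50 left.
50 remain; put them into Line 11 T2 at 12.
Total = 29×20 + 27×20 + 26×30 + 20×70 + 19×50 + 17×80 + 12×50 = 6210.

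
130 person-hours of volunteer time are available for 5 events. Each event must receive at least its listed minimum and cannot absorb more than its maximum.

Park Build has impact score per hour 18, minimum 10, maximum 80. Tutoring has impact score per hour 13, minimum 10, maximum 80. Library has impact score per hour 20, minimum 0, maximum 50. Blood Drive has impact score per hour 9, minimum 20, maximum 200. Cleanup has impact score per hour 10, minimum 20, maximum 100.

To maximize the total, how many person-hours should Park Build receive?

30

Meeting every minimum uses 10+10+0+20+20 = 60 person-hours, leaving 70.
Highest impact score per hour first: Library 20 > Park Build 18 > Tutoring 13 > Cleanup 10 > Blood Drive 9.
Library takes 50 more to reach its cap of 50 → 20 left.
Only 20 left; Park Build takes them to reach 30.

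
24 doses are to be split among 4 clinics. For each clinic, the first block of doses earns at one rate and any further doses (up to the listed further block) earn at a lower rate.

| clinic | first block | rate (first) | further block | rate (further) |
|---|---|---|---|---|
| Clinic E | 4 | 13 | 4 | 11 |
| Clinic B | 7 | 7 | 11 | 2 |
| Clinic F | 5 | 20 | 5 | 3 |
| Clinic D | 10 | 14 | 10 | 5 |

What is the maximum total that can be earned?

Order all 8 blocks by rate: Clinic F/first 20 > Clinic D/first 14 > Clinic E/first 13 > Clinic E/second 11 > Clinic B/first 7 > Clinic D/second 5 > Clinic F/second 3 > Clinic B/second 2.
Clinic F first at 20: fill all 5 → 19 left.
Clinic D first at 14: fill all 10 → 9 left.
Clinic E/first (13): +4 → 5 left.
Clinic E second at 11: fill all 4 → 1 left.
Clinic B/first: +1 of 7 at 7; pool empty.
Total = 20×5 + 14×10 + 13×4 + 11×4 + 7×1 = 343.

343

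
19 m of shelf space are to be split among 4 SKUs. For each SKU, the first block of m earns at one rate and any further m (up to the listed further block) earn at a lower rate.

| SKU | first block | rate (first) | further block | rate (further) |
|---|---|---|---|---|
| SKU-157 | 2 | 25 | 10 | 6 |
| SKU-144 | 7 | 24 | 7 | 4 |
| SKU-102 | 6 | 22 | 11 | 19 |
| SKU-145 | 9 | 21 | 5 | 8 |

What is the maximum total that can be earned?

434

Rank every tier by rate: SKU-157/T1 25 > SKU-144/T1 24 > SKU-102/T1 22 > SKU-145/T1 21 > SKU-102/T2 19 > SKU-145/T2 8 > SKU-157/T2 6 > SKU-144/T2 4.
SKU-157/T1 (25): +2 — 17 left.
Fill SKU-144 T1 block (7 at 24) — 10 left.
Fill SKU-102 T1 block (6 at 22) — 4 left.
SKU-145 T1 at 21: only 4 left, fill 4.
Total = 25×2 + 24×7 + 22×6 + 21×4 = 434.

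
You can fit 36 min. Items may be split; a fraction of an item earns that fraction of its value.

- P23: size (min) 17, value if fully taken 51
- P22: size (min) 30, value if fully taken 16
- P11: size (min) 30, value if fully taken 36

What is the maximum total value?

Sort by value density: P23 51/17≈3, P11 36/30≈1.2, P22 16/30≈0.533.
Take all of P23 (17 min, value 51) → 19 min left.
Only 19 min remain; take 19/30 of P11 for value 36×19/30 = 22.8.
Total value = 73.8.

73.8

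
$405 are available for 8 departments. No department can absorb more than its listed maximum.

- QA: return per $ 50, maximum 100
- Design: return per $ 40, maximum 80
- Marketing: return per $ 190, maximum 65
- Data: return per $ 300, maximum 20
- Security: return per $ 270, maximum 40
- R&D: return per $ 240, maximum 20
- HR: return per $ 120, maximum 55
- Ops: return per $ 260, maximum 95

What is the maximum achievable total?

70650

Highest return per $ first: Data 300 > Security 270 > Ops 260 > R&D 240 > Marketing 190 > HR 120 > QA 50 > Design 40.
Data: +20 to 20 (cap) ; 385 left.
Security takes 40 to reach its cap of 40 ; 345 left.
Give Ops 95 to hit its cap of 95 ; 250 left.
R&D: +20 to 20 (cap) ; 230 left.
Give Marketing 65 to hit its cap of 65 ; 165 left.
HR takes 55 to reach its cap of 55 ; 110 left.
Give QA 100 to hit its cap of 100 ; 10 left.
Design has room for 80 but only 10 remain, so it gets 10.
Total = 50×100 + 40×10 + 190×65 + 300×20 + 270×40 + 240×20 + 120×55 + 260×95 = 70650.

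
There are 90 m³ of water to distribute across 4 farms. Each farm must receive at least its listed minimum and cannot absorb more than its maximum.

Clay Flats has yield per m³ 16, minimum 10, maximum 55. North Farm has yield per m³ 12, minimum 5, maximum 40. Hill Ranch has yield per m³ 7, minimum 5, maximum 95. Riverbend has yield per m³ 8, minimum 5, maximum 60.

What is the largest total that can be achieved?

Meeting every minimum uses 10+5+5+5 = 25 m³, leaving 65.
Highest yield per m³ first: Clay Flats 16 > North Farm 12 > Riverbend 8 > Hill Ranch 7.
Clay Flats: +45 to 55 (cap) ; 20 left.
North Farm has room for 35 more but only 20 remain, so it gets 25.
Total = 16×55 + 12×25 + 7×5 + 8×5 = 1255.

1255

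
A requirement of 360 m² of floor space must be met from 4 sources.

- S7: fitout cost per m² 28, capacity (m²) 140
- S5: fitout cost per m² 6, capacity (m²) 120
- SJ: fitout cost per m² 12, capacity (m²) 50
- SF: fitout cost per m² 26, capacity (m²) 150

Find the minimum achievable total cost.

Use sources in increasing cost order.
S5 (6): use full 120 ; 240 m² to go.
SJ (12): use full 50 ; 190 m² to go.
SF at 26: take all 150 m² ; 40 still needed.
Take 40 from S7 at 28 to finish.
Cost = 120×6 + 50×12 + 150×26 + 40×28 = 6340.

6340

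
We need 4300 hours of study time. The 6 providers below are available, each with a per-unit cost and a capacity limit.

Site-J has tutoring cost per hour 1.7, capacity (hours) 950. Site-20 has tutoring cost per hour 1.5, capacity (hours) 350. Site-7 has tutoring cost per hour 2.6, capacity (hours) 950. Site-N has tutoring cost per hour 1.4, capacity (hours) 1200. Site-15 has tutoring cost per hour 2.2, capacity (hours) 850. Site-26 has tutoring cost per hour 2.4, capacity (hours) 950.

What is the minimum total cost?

7970

Use providers in increasing cost order.
Take 1200 from Site-N at 1.4 ; need 3100 more.
Take 350 from Site-20 at 1.5 ; need 2750 more.
Site-J (1.7): use full 950 ; 1800 hours to go.
Site-15 (2.2): use full 850 ; 950 hours to go.
Take 950 from Site-26 at 2.4 ; need 0 more.
Site-7: unused.
Cost = 1200×1.4 + 350×1.5 + 950×1.7 + 850×2.2 + 950×2.4 = 7970.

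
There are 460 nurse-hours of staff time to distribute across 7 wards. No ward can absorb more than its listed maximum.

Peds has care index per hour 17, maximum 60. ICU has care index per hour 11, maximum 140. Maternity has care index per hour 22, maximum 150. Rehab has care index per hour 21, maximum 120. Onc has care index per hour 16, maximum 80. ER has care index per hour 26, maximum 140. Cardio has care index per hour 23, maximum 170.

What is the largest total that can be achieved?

Highest care index per hour first: ER 26 > Cardio 23 > Maternity 22 > Rehab 21 > Peds 17 > Onc 16 > ICU 11.
ER: +140 to 140 (cap) ; 320 left.
Give Cardio 170 to hit its cap of 170 ; 150 left.
Give Maternity 150 to hit its cap of 150 ; 0 left.
Total = 22×150 + 26×140 + 23×170 = 10850.

10850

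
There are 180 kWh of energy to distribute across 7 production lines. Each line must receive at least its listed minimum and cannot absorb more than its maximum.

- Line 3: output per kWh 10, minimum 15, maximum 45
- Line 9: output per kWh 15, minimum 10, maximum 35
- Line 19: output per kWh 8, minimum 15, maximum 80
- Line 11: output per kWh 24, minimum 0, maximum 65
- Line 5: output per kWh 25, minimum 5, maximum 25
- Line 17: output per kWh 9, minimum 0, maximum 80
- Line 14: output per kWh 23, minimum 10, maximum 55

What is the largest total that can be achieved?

Meeting every minimum uses 15+10+15+0+5+0+10 = 55 kWh, leaving 125.
Rank by output per kWh: Line 5 25 > Line 11 24 > Line 14 23 > Line 9 15 > Line 3 10 > Line 17 9 > Line 19 8.
Line 5 takes 20 more to reach its cap of 25 — 105 left.
Line 11 takes 65 more to reach its cap of 65 — 40 left.
Line 14: +40 (room for 45) → 50. Pool exhausted.
Total = 10×15 + 15×10 + 8×15 + 24×65 + 25×25 + 23×50 = 3755.

3755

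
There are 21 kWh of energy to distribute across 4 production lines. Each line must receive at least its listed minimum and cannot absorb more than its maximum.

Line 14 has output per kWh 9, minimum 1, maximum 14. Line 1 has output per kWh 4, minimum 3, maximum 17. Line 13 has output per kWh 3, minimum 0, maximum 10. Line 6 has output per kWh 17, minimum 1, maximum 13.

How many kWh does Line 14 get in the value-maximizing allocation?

5

Meeting every minimum uses 1+3+0+1 = 5 kWh, leaving 16.
Order the production lines by output per kWh: Line 6 17 > Line 14 9 > Line 1 4 > Line 13 3.
Line 6 takes 12 more to reach its cap of 13 → 4 left.
Line 14 has room for 13 more but only 4 remain, so it gets 5.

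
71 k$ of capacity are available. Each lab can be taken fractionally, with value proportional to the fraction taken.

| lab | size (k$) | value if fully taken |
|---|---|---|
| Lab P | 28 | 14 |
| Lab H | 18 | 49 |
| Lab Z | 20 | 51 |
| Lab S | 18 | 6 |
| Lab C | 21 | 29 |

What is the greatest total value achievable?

Best value per unit of size first: Lab H 49/18≈2.72, Lab Z 51/20≈2.55, Lab C 29/21≈1.38, Lab P 14/28≈0.5, Lab S 6/18≈0.333.
Take all of Lab H (18 k$, value 49) — 53 k$ left.
All 20 k$ of Lab Z fit (value 51) — 33 remain.
Take all of Lab C (21 k$, value 29) — 12 k$ left.
12 k$ left: a 12/28 share of Lab P gives 14×12/28 = 6.
Total value = 135.

135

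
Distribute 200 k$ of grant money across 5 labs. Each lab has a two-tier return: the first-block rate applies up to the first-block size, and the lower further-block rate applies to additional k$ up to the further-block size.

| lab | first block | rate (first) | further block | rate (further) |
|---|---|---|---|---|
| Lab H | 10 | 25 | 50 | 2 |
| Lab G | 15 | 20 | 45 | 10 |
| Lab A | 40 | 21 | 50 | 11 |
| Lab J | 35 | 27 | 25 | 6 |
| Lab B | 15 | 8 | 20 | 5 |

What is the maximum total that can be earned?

3375

Rank every tier by rate: Lab J/first 27 > Lab H/first 25 > Lab A/first 21 > Lab G/first 20 > Lab A/second 11 > Lab G/second 10 > Lab B/first 8 > Lab J/second 6 > Lab B/second 5 > Lab H/second 2.
Lab J/first (27): +35 ; 165 left.
Fill Lab H first block (10 at 25) ; 155 left.
Fill Lab A first block (40 at 21) ; 115 left.
Lab G/first (20): +15 ; 100 left.
Lab A/second (11): +50 ; 50 left.
Lab G second at 10: fill all 45 ; 5 left.
5 remain; put them into Lab B first at 8.
Total = 27×35 + 25×10 + 21×40 + 20×15 + 11×50 + 10×45 + 8×5 = 3375.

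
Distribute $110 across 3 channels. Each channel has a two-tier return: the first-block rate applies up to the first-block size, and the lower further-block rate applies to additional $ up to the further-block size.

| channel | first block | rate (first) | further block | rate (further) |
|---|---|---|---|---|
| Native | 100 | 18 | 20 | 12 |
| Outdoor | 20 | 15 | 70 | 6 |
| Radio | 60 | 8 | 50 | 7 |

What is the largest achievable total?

1950

Treat each block as its own option and order by rate: Native/T1 18 > Outdoor/T1 15 > Native/T2 12 > Radio/T1 8 > Radio/T2 7 > Outdoor/T2 6.
Native T1 at 18: fill all 100 → 10 left.
10 remain; put them into Outdoor T1 at 15.
Total = 18×100 + 15×10 = 1950.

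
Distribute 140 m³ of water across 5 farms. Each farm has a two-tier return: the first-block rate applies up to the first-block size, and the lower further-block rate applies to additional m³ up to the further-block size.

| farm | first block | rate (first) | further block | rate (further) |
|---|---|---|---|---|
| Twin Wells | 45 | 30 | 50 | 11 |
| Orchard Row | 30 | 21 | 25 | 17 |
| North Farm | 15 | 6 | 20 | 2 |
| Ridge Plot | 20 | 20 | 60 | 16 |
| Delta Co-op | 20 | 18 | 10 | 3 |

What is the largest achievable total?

Treat each block as its own option and order by rate: Twin Wells/tier1 30 > Orchard Row/tier1 21 > Ridge Plot/tier1 20 > Delta Co-op/tier1 18 > Orchard Row/tier2 17 > Ridge Plot/tier2 16 > Twin Wells/tier2 11 > North Farm/tier1 6 > Delta Co-op/tier2 3 > North Farm/tier2 2.
Twin Wells tier1 at 30: fill all 45 ; 95 left.
Orchard Row/tier1 (21): +30 ; 65 left.
Fill Ridge Plot tier1 block (20 at 20) ; 45 left.
Delta Co-op/tier1 (18): +20 ; 25 left.
Orchard Row/tier2 (17): +25 ; 0 left.
Total = 30×45 + 21×30 + 20×20 + 18×20 + 17×25 = 3165.

3165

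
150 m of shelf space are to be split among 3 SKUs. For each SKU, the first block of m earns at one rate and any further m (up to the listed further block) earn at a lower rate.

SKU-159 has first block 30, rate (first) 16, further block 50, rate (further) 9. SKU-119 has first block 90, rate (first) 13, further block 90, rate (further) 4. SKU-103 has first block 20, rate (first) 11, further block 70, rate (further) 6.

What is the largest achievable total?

1960

Order all 6 blocks by rate: SKU-159/T1 16 > SKU-119/T1 13 > SKU-103/T1 11 > SKU-159/T2 9 > SKU-103/T2 6 > SKU-119/T2 4.
SKU-159 T1 at 16: fill all 30 → 120 left.
SKU-119 T1 at 13: fill all 90 → 30 left.
Fill SKU-103 T1 block (20 at 11) → 10 left.
10 remain; put them into SKU-159 T2 at 9.
Total = 16×30 + 13×90 + 11×20 + 9×10 = 1960.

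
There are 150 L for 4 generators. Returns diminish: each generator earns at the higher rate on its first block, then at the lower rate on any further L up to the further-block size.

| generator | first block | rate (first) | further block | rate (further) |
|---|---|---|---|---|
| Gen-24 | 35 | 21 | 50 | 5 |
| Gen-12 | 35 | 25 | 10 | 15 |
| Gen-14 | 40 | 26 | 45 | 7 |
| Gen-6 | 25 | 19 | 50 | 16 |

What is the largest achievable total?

3365

Order all 8 blocks by rate: Gen-14/tier1 26 > Gen-12/tier1 25 > Gen-24/tier1 21 > Gen-6/tier1 19 > Gen-6/tier2 16 > Gen-12/tier2 15 > Gen-14/tier2 7 > Gen-24/tier2 5.
Gen-14/tier1 (26): +40 ; 110 left.
Fill Gen-12 tier1 block (35 at 25) ; 75 left.
Gen-24 tier1 at 21: fill all 35 ; 40 left.
Gen-6/tier1 (19): +25 ; 15 left.
Gen-6 tier2 at 16: only 15 left, fill 15.
Total = 26×40 + 25×35 + 21×35 + 19×25 + 16×15 = 3365.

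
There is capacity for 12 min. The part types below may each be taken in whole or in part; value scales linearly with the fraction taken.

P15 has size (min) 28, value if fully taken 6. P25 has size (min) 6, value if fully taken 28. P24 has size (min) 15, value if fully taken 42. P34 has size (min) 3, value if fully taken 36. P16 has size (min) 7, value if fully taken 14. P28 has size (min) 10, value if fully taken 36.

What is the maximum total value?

74.8

Sort by value density: P34 36/3≈12, P25 28/6≈4.67, P28 36/10≈3.6, P24 42/15≈2.8, P16 14/7≈2, P15 6/28≈0.214.
P34: take in full, 3 min for value 36 → 9 left.
P25: take in full, 6 min for value 28 → 3 left.
Fill the last 3 min with part of P28: 3/10 of it earns 10.8.
Total value = 74.8.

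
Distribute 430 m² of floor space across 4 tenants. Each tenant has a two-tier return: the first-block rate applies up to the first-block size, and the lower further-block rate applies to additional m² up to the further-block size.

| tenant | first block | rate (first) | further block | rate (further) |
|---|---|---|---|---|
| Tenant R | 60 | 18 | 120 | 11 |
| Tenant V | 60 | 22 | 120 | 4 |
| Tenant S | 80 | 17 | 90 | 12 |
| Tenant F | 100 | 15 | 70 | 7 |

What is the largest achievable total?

Treat each block as its own option and order by rate: Tenant V/T1 22 > Tenant R/T1 18 > Tenant S/T1 17 > Tenant F/T1 15 > Tenant S/T2 12 > Tenant R/T2 11 > Tenant F/T2 7 > Tenant V/T2 4.
Fill Tenant V T1 block (60 at 22) ; 370 left.
Fill Tenant R T1 block (60 at 18) ; 310 left.
Tenant S/T1 (17): +80 ; 230 left.
Tenant F T1 at 15: fill all 100 ; 130 left.
Fill Tenant S T2 block (90 at 12) ; 40 left.
Tenant R/T2: +40 of 120 at 11; pool empty.
Total = 22×60 + 18×60 + 17×80 + 15×100 + 12×90 + 11×40 = 6780.

6780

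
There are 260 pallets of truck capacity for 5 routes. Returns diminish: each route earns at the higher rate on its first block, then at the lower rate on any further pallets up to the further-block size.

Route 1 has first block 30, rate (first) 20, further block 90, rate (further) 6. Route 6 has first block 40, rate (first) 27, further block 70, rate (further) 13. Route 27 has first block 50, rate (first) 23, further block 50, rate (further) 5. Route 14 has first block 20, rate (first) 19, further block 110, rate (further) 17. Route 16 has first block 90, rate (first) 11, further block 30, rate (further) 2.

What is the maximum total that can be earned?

5210

Order all 10 blocks by rate: Route 6/first 27 > Route 27/first 23 > Route 1/first 20 > Route 14/first 19 > Route 14/second 17 > Route 6/second 13 > Route 16/first 11 > Route 1/second 6 > Route 27/second 5 > Route 16/second 2.
Route 6 first at 27: fill all 40 ; 220 left.
Fill Route 27 first block (50 at 23) ; 170 left.
Fill Route 1 first block (30 at 20) ; 140 left.
Fill Route 14 first block (20 at 19) ; 120 left.
Route 14 second at 17: fill all 110 ; 10 left.
Route 6/second: +10 of 70 at 13; pool empty.
Total = 27×40 + 23×50 + 20×30 + 19×20 + 17×110 + 13×10 = 5210.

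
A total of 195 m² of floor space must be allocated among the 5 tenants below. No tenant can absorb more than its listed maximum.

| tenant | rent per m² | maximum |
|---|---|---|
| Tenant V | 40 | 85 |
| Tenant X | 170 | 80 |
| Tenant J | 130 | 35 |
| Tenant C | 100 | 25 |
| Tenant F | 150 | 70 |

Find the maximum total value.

Order the tenants by rent per m²: Tenant X 170 > Tenant F 150 > Tenant J 130 > Tenant C 100 > Tenant V 40.
Give Tenant X 80 to hit its cap of 80 ; 115 left.
Tenant F: +70 to 70 (cap) ; 45 left.
Tenant J: +35 to 35 (cap) ; 10 left.
Only 10 left; Tenant C takes them to reach 10.
Total = 170×80 + 130×35 + 100×10 + 150×70 = 29650.

29650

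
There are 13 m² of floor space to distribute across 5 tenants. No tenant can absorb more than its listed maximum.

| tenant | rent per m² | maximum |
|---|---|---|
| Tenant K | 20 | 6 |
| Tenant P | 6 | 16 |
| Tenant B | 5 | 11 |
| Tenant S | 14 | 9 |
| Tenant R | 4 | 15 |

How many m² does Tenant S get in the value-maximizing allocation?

7

Order the tenants by rent per m²: Tenant K 20 > Tenant S 14 > Tenant P 6 > Tenant B 5 > Tenant R 4.
Give Tenant K 6 to hit its cap of 6 → 7 left.
Only 7 left; Tenant S takes them to reach 7.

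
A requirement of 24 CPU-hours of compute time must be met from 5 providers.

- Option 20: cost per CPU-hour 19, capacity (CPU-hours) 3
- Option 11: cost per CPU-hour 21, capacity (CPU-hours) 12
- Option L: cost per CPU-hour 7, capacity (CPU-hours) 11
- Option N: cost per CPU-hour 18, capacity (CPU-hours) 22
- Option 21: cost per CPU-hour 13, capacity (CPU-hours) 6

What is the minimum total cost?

281

Fill from the cheapest provider first.
Option L at 7: take all 11 CPU-hours ; 13 still needed.
Take 6 from Option 21 at 13 ; need 7 more.
Take 7 from Option N at 18 to finish.
Option 20, Option 11: unused.
Cost = 11×7 + 6×13 + 7×18 = 281.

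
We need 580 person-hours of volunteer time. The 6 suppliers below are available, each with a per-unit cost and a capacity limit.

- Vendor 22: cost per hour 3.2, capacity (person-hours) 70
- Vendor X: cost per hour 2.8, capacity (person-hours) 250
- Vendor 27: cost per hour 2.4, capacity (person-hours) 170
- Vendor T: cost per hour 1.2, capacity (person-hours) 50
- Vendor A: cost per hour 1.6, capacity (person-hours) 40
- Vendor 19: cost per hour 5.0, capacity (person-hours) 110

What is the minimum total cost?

Fill from the cheapest supplier first.
Take 50 from Vendor T at 1.2 — need 530 more.
Take 40 from Vendor A at 1.6 — need 490 more.
Take 170 from Vendor 27 at 2.4 — need 320 more.
Vendor X (2.8): use full 250 — 70 person-hours to go.
Take 70 from Vendor 22 at 3.2 — need 0 more.
Vendor 19: unused.
Cost = 50×1.2 + 40×1.6 + 170×2.4 + 250×2.8 + 70×3.2 = 1456.

1456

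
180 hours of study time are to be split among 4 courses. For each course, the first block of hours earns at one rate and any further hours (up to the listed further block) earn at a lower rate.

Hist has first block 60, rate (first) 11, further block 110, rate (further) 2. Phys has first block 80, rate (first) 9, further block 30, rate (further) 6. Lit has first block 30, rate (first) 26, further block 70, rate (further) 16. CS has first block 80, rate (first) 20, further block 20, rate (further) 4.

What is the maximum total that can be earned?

3500

Treat each block as its own option and order by rate: Lit/first 26 > CS/first 20 > Lit/second 16 > Hist/first 11 > Phys/first 9 > Phys/second 6 > CS/second 4 > Hist/second 2.
Lit first at 26: fill all 30 → 150 left.
Fill CS first block (80 at 20) → 70 left.
Lit/second (16): +70 → 0 left.
Total = 26×30 + 20×80 + 16×70 = 3500.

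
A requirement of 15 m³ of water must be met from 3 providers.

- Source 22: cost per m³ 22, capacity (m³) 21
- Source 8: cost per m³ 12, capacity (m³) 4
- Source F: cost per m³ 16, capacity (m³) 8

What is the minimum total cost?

242

Use providers in increasing cost order.
Take 4 from Source 8 at 12 ; need 11 more.
Source F at 16: take all 8 m³ ; 3 still needed.
Source 22 (22): take the remaining 3 ; done.
Cost = 4×12 + 8×16 + 3×22 = 242.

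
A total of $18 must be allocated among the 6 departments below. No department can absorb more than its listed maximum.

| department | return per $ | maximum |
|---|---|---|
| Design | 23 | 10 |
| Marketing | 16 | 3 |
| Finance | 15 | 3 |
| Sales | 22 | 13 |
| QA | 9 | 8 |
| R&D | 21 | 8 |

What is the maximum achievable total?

406

Order the departments by return per $: Design 23 > Sales 22 > R&D 21 > Marketing 16 > Finance 15 > QA 9.
Design takes 10 to reach its cap of 10 — 8 left.
Sales has room for 13 but only 8 remain, so it gets 8.
Total = 23×10 + 22×8 = 406.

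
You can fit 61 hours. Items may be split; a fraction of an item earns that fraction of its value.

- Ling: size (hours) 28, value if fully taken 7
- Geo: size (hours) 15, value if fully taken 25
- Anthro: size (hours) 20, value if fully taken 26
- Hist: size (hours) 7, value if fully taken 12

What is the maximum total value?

67.75

Rank by value-to-size ratio: Hist 12/7≈1.71, Geo 25/15≈1.67, Anthro 26/20≈1.3, Ling 7/28≈0.25.
Hist: take in full, 7 hours for value 12 — 54 left.
Geo: take in full, 15 hours for value 25 — 39 left.
All 20 hours of Anthro fit (value 26) — 19 remain.
Only 19 hours remain; take 19/28 of Ling for value 7×19/28 = 4.75.
Total value = 67.75.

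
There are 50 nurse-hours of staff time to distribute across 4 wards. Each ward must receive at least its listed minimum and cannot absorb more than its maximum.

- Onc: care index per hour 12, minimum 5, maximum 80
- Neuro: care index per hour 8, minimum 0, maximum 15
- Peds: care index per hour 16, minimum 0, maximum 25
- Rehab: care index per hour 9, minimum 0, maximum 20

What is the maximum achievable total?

Meeting every minimum uses 5+0+0+0 = 5 nurse-hours, leaving 45.
Highest care index per hour first: Peds 16 > Onc 12 > Rehab 9 > Neuro 8.
Peds takes 25 more to reach its cap of 25 → 20 left.
Only 20 left; Onc takes them to reach 25.
Total = 12×25 + 16×25 = 700.

700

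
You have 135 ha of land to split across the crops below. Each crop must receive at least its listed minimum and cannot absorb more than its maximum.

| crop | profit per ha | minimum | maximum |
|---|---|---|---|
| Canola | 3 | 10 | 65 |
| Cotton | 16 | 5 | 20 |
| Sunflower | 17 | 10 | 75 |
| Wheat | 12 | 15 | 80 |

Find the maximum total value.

1985

Meeting every minimum uses 10+5+10+15 = 40 ha, leaving 95.
Order the crops by profit per ha: Sunflower 17 > Cotton 16 > Wheat 12 > Canola 3.
Sunflower takes 65 more to reach its cap of 75 ; 30 left.
Cotton takes 15 more to reach its cap of 20 ; 15 left.
Wheat has room for 65 more but only 15 remain, so it gets 30.
Total = 3×10 + 16×20 + 17×75 + 12×30 = 1985.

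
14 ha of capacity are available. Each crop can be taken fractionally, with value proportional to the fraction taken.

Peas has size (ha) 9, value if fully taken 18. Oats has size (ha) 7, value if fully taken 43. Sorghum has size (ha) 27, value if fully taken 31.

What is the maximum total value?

57

Sort by value density: Oats 43/7≈6.14, Peas 18/9≈2, Sorghum 31/27≈1.15.
All 7 ha of Oats fit (value 43) — 7 remain.
Fill the last 7 ha with part of Peas: 7/9 of it earns 14.
Total value = 57.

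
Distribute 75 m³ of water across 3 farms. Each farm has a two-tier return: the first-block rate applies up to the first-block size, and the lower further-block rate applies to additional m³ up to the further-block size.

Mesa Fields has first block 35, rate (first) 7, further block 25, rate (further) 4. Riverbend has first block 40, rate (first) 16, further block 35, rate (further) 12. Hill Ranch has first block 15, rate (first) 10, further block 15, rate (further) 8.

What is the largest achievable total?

1060

Order all 6 blocks by rate: Riverbend/tier1 16 > Riverbend/tier2 12 > Hill Ranch/tier1 10 > Hill Ranch/tier2 8 > Mesa Fields/tier1 7 > Mesa Fields/tier2 4.
Riverbend/tier1 (16): +40 — 35 left.
Riverbend/tier2 (12): +35 — 0 left.
Total = 16×40 + 12×35 = 1060.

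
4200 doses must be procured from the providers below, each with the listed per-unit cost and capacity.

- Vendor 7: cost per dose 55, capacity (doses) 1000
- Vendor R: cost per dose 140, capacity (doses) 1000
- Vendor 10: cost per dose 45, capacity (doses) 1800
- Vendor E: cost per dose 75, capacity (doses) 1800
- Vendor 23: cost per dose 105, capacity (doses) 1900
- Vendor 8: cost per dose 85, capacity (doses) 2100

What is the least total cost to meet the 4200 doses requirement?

241000

Fill from the cheapest provider first.
Vendor 10 (45): use full 1800 — 2400 doses to go.
Vendor 7 at 55: take all 1000 doses — 1400 still needed.
Take 1400 from Vendor E at 75 to finish.
Vendor 8, Vendor 23, Vendor R: unused.
Cost = 1800×45 + 1000×55 + 1400×75 = 241000.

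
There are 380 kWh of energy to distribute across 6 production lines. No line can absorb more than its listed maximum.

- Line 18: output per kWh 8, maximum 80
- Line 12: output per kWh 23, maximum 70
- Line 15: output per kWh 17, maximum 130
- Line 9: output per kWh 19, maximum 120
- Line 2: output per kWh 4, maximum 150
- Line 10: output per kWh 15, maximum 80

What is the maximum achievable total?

Rank by output per kWh: Line 12 23 > Line 9 19 > Line 15 17 > Line 10 15 > Line 18 8 > Line 2 4.
Line 12 takes 70 to reach its cap of 70 → 310 left.
Give Line 9 120 to hit its cap of 120 → 190 left.
Give Line 15 130 to hit its cap of 130 → 60 left.
Line 10: +60 (room for 80) → 60. Pool exhausted.
Total = 23×70 + 17×130 + 19×120 + 15×60 = 7000.

7000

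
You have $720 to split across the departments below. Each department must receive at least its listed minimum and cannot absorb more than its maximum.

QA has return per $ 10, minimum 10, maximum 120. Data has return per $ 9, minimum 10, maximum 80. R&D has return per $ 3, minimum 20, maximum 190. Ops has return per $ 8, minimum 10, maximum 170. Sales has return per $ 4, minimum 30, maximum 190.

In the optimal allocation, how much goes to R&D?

Meeting every minimum uses 10+10+20+10+30 = 80 $, leaving 640.
Highest return per $ first: QA 10 > Data 9 > Ops 8 > Sales 4 > R&D 3.
Give QA 110 more to hit its cap of 120 → 530 left.
Give Data 70 more to hit its cap of 80 → 460 left.
Give Ops 160 more to hit its cap of 170 → 300 left.
Sales takes 160 more to reach its cap of 190 → 140 left.
Only 140 left; R&D takes them to reach 160.

160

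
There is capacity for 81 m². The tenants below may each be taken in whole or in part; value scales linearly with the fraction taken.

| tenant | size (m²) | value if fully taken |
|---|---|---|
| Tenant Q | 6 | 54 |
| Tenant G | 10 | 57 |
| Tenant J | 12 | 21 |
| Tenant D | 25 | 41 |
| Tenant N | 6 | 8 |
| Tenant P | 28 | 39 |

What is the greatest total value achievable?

212

Rank by value-to-size ratio: Tenant Q 54/6≈9, Tenant G 57/10≈5.7, Tenant J 21/12≈1.75, Tenant D 41/25≈1.64, Tenant P 39/28≈1.39, Tenant N 8/6≈1.33.
Take all of Tenant Q (6 m², value 54) — 75 m² left.
All 10 m² of Tenant G fit (value 57) — 65 remain.
Take all of Tenant J (12 m², value 21) — 53 m² left.
All 25 m² of Tenant D fit (value 41) — 28 remain.
All 28 m² of Tenant P fit (value 39) — 0 remain.
Total value = 212.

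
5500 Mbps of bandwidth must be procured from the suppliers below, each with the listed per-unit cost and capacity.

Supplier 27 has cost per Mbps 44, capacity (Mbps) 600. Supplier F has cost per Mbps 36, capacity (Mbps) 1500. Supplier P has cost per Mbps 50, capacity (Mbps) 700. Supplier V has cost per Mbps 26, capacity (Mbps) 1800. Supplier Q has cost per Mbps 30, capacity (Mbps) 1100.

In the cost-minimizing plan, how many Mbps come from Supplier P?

Fill from the cheapest supplier first.
Take 1800 from Supplier V at 26 → need 3700 more.
Supplier Q at 30: take all 1100 Mbps → 2600 still needed.
Supplier F (36): use full 1500 → 1100 Mbps to go.
Supplier 27 at 44: take all 600 Mbps → 500 still needed.
Supplier P at 50: take 500 of its 700 → requirement met.

500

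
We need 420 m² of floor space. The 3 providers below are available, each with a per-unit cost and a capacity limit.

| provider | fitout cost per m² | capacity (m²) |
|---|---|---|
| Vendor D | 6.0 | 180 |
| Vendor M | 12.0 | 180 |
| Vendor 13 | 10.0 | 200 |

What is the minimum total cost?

Use providers in increasing cost order.
Vendor D (6.0): use full 180 — 240 m² to go.
Vendor 13 (10.0): use full 200 — 40 m² to go.
Vendor M (12.0): take the remaining 40 — done.
Cost = 180×6.0 + 200×10.0 + 40×12.0 = 3560.

3560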